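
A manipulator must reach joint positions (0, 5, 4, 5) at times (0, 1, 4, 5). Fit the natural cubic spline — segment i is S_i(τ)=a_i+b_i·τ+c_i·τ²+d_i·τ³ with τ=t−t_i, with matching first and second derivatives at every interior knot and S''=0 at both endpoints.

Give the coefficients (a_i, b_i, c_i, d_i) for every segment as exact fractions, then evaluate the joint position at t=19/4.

Δ: Δ0=5, Δ1=-1/3, Δ2=1
row 1: diag=8, rhs=-32; c'=3/8, d'=-4
row 2: denom=8−3·3/8=55/8; d'=(8−3·-4)/(55/8)=32/11
back: M2=32/11
back: M1=-4−3/8·32/11=-56/11
M: M0=0, M1=-56/11, M2=32/11, M3=0
seg 0: a=0, c=M0/2=0, d=(M1−M0)/(6·1)=-28/33, b=Δ0−h0·(2M0+M1)/6=193/33
seg 1: a=5, c=M1/2=-28/11, d=(M2−M1)/(6·3)=4/9, b=Δ1−h1·(2M1+M2)/6=109/33
seg 2: a=4, c=M2/2=16/11, d=(M3−M2)/(6·1)=-16/33, b=Δ2−h2·(2M2+M3)/6=1/33
t_q=19/4 → seg 2, τ=3/4; S=4+1/33·τ+16/11·τ²+-16/33·τ³=51/11

  seg 0: a=0 b=193/33 c=0 d=-28/33
  seg 1: a=5 b=109/33 c=-28/11 d=4/9
  seg 2: a=4 b=1/33 c=16/11 d=-16/33
S(19/4) = 51/11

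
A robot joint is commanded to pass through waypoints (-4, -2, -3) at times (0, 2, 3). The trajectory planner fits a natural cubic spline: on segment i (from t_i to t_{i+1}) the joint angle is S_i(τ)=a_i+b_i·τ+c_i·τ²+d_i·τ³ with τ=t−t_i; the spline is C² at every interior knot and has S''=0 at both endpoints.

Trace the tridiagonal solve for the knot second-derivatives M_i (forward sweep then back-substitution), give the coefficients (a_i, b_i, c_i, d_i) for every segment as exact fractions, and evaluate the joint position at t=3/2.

Δ: Δ0=1, Δ1=-1
row 1: diag=6, rhs=-12; c'=1/6, d'=-2
back: M1=-2
M: M0=0, M1=-2, M2=0
seg 0: a=-4, c=M0/2=0, d=(M1−M0)/(6·2)=-1/6, b=Δ0−h0·(2M0+M1)/6=5/3
seg 1: a=-2, c=M1/2=-1, d=(M2−M1)/(6·1)=1/3, b=Δ1−h1·(2M1+M2)/6=-1/3
t_q=3/2 → seg 0, τ=3/2; S=-4+5/3·τ+0·τ²+-1/6·τ³=-33/16

  seg 0: a=-4 b=5/3 c=0 d=-1/6
  seg 1: a=-2 b=-1/3 c=-1 d=1/3
S(3/2) = -33/16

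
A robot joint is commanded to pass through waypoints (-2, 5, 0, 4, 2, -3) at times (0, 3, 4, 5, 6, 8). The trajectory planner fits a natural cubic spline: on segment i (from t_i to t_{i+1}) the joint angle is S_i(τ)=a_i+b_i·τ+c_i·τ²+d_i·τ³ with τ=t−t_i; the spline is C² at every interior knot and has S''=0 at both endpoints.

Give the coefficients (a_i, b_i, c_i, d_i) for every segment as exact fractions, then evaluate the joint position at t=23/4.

  seg 0: a=-2 b=25027/3990 c=0 d=-5239/11970
  seg 1: a=5 b=-11062/1995 c=-5239/1330 d=17891/3990
  seg 2: a=0 b=23/798 c=6326/665 d=-22111/3990
  seg 3: a=4 b=4847/1995 c=-9459/1330 d=1529/570
  seg 4: a=2 b=-14951/3990 c=622/665 d=-311/1995
S(23/4) = 251387/85120

Δ: Δ0=7/3, Δ1=-5, Δ2=4, Δ3=-2, Δ4=-5/2
row 1: diag=8, rhs=-44; c'=1/8, d'=-11/2
row 2: denom=4−1·1/8=31/8; d'=(54−1·-11/2)/(31/8)=476/31
row 3: denom=4−1·8/31=116/31; d'=(-36−1·476/31)/(116/31)=-398/29
row 4: denom=6−1·31/116=665/116; d'=(-3−1·-398/29)/(665/116)=1244/665
back: M4=1244/665
back: M3=-398/29−31/116·1244/665=-9459/665
back: M2=476/31−8/31·-9459/665=12652/665
back: M1=-11/2−1/8·12652/665=-5239/665
M: M0=0, M1=-5239/665, M2=12652/665, M3=-9459/665, M4=1244/665, M5=0
seg 0: a=-2, c=M0/2=0, d=(M1−M0)/(6·3)=-5239/11970, b=Δ0−h0·(2M0+M1)/6=25027/3990
seg 1: a=5, c=M1/2=-5239/1330, d=(M2−M1)/(6·1)=17891/3990, b=Δ1−h1·(2M1+M2)/6=-11062/1995
seg 2: a=0, c=M2/2=6326/665, d=(M3−M2)/(6·1)=-22111/3990, b=Δ2−h2·(2M2+M3)/6=23/798
seg 3: a=4, c=M3/2=-9459/1330, d=(M4−M3)/(6·1)=1529/570, b=Δ3−h3·(2M3+M4)/6=4847/1995
seg 4: a=2, c=M4/2=622/665, d=(M5−M4)/(6·2)=-311/1995, b=Δ4−h4·(2M4+M5)/6=-14951/3990
t_q=23/4 → seg 3, τ=3/4; S=4+4847/1995·τ+-9459/1330·τ²+1529/570·τ³=251387/85120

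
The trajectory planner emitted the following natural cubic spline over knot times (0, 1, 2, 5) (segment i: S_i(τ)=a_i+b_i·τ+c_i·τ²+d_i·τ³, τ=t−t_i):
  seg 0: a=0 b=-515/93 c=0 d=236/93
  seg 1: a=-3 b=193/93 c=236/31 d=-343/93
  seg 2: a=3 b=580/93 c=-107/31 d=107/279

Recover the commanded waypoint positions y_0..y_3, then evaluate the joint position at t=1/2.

y_0 = S_0(0) = a_0 = 0
y_1 = S_1(0) = a_1 = -3
y_2 = S_2(0) = a_2 = 3
y_3 = S_2(3) = 1
t_q=1/2 is in segment 0 (τ=1/2); S_0(τ)=-76/31

y_0=0 y_1=-3 y_2=3 y_3=1
S(1/2) = -76/31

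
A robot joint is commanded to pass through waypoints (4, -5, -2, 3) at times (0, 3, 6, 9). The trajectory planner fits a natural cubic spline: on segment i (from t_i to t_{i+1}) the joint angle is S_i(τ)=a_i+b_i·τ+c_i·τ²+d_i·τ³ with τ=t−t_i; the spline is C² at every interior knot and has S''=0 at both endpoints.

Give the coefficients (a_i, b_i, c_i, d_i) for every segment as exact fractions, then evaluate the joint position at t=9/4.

Δ: Δ0=-3, Δ1=1, Δ2=5/3
row 1: diag=12, rhs=24; c'=1/4, d'=2
row 2: denom=12−3·1/4=45/4; d'=(4−3·2)/(45/4)=-8/45
back: M2=-8/45
back: M1=2−1/4·-8/45=92/45
M: M0=0, M1=92/45, M2=-8/45, M3=0
seg 0: a=4, c=M0/2=0, d=(M1−M0)/(6·3)=46/405, b=Δ0−h0·(2M0+M1)/6=-181/45
seg 1: a=-5, c=M1/2=46/45, d=(M2−M1)/(6·3)=-10/81, b=Δ1−h1·(2M1+M2)/6=-43/45
seg 2: a=-2, c=M2/2=-4/45, d=(M3−M2)/(6·3)=4/405, b=Δ2−h2·(2M2+M3)/6=83/45
t_q=9/4 → seg 0, τ=9/4; S=4+-181/45·τ+0·τ²+46/405·τ³=-601/160

  seg 0: a=4 b=-181/45 c=0 d=46/405
  seg 1: a=-5 b=-43/45 c=46/45 d=-10/81
  seg 2: a=-2 b=83/45 c=-4/45 d=4/405
S(9/4) = -601/160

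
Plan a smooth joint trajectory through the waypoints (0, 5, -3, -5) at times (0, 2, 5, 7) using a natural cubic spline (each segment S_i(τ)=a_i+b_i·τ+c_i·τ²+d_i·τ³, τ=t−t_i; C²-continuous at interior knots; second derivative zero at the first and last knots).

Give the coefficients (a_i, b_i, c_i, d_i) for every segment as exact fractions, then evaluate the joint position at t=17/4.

  seg 0: a=0 b=2045/546 c=0 d=-85/273
  seg 1: a=5 b=5/546 c=-170/91 d=41/126
  seg 2: a=-3 b=-659/273 c=193/182 d=-193/1092
S(17/4) = -8507/11648

Δ: Δ0=5/2, Δ1=-8/3, Δ2=-1
row 1: diag=10, rhs=-31; c'=3/10, d'=-31/10
row 2: denom=10−3·3/10=91/10; d'=(10−3·-31/10)/(91/10)=193/91
back: M2=193/91
back: M1=-31/10−3/10·193/91=-340/91
M: M0=0, M1=-340/91, M2=193/91, M3=0
seg 0: a=0, c=M0/2=0, d=(M1−M0)/(6·2)=-85/273, b=Δ0−h0·(2M0+M1)/6=2045/546
seg 1: a=5, c=M1/2=-170/91, d=(M2−M1)/(6·3)=41/126, b=Δ1−h1·(2M1+M2)/6=5/546
seg 2: a=-3, c=M2/2=193/182, d=(M3−M2)/(6·2)=-193/1092, b=Δ2−h2·(2M2+M3)/6=-659/273
t_q=17/4 → seg 1, τ=9/4; S=5+5/546·τ+-170/91·τ²+41/126·τ³=-8507/11648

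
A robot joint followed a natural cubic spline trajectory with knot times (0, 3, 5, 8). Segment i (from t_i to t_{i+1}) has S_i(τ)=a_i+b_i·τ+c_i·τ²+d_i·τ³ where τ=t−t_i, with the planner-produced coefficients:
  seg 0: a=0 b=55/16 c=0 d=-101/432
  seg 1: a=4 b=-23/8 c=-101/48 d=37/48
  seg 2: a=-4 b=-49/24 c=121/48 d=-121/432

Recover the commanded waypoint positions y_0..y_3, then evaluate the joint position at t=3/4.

y_0=0 y_1=4 y_2=-4 y_3=5
S(3/4) = 2539/1024

y_0 = S_0(0) = a_0 = 0
y_1 = S_1(0) = a_1 = 4
y_2 = S_2(0) = a_2 = -4
y_3 = S_2(3) = 5
t_q=3/4 is in segment 0 (τ=3/4); S_0(τ)=2539/1024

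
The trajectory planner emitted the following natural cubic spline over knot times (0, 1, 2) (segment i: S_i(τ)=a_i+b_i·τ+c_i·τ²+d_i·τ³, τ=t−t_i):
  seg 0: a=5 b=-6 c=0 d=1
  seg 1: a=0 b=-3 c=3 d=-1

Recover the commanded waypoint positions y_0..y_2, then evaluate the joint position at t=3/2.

y_0=5 y_1=0 y_2=-1
S(3/2) = -7/8

y_0 = S_0(0) = a_0 = 5
y_1 = S_1(0) = a_1 = 0
y_2 = S_1(1) = -1
t_q=3/2 is in segment 1 (τ=1/2); S_1(τ)=-7/8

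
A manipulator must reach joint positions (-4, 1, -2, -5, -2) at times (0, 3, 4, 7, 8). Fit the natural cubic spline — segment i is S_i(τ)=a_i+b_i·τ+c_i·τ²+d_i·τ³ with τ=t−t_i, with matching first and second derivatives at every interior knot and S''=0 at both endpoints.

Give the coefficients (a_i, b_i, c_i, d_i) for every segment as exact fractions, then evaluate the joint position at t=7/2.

Δ: Δ0=5/3, Δ1=-3, Δ2=-1, Δ3=3
row 1: diag=8, rhs=-28; c'=1/8, d'=-7/2
row 2: denom=8−1·1/8=63/8; d'=(12−1·-7/2)/(63/8)=124/63
row 3: denom=8−3·8/21=48/7; d'=(24−3·124/63)/(48/7)=95/36
back: M3=95/36
back: M2=124/63−8/21·95/36=26/27
back: M1=-7/2−1/8·26/27=-391/108
M: M0=0, M1=-391/108, M2=26/27, M3=95/36, M4=0
seg 0: a=-4, c=M0/2=0, d=(M1−M0)/(6·3)=-391/1944, b=Δ0−h0·(2M0+M1)/6=751/216
seg 1: a=1, c=M1/2=-391/216, d=(M2−M1)/(6·1)=55/72, b=Δ1−h1·(2M1+M2)/6=-211/108
seg 2: a=-2, c=M2/2=13/27, d=(M3−M2)/(6·3)=181/1944, b=Δ2−h2·(2M2+M3)/6=-709/216
seg 3: a=-5, c=M3/2=95/72, d=(M4−M3)/(6·1)=-95/216, b=Δ3−h3·(2M3+M4)/6=229/108
t_q=7/2 → seg 1, τ=1/2; S=1+-211/108·τ+-391/216·τ²+55/72·τ³=-577/1728

  seg 0: a=-4 b=751/216 c=0 d=-391/1944
  seg 1: a=1 b=-211/108 c=-391/216 d=55/72
  seg 2: a=-2 b=-709/216 c=13/27 d=181/1944
  seg 3: a=-5 b=229/108 c=95/72 d=-95/216
S(7/2) = -577/1728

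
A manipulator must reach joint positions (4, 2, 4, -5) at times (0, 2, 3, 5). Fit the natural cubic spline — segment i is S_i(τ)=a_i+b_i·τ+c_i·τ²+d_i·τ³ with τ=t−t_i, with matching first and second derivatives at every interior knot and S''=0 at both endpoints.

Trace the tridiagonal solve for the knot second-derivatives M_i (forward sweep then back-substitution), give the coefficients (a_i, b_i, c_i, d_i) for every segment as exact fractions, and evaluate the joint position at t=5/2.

  seg 0: a=4 b=-12/5 c=0 d=7/20
  seg 1: a=2 b=9/5 c=21/10 d=-19/10
  seg 2: a=4 b=3/10 c=-18/5 d=3/5
S(5/2) = 51/16

Δ: Δ0=-1, Δ1=2, Δ2=-9/2
row 1: diag=6, rhs=18; c'=1/6, d'=3
row 2: denom=6−1·1/6=35/6; d'=(-39−1·3)/(35/6)=-36/5
back: M2=-36/5
back: M1=3−1/6·-36/5=21/5
M: M0=0, M1=21/5, M2=-36/5, M3=0
seg 0: a=4, c=M0/2=0, d=(M1−M0)/(6·2)=7/20, b=Δ0−h0·(2M0+M1)/6=-12/5
seg 1: a=2, c=M1/2=21/10, d=(M2−M1)/(6·1)=-19/10, b=Δ1−h1·(2M1+M2)/6=9/5
seg 2: a=4, c=M2/2=-18/5, d=(M3−M2)/(6·2)=3/5, b=Δ2−h2·(2M2+M3)/6=3/10
t_q=5/2 → seg 1, τ=1/2; S=2+9/5·τ+21/10·τ²+-19/10·τ³=51/16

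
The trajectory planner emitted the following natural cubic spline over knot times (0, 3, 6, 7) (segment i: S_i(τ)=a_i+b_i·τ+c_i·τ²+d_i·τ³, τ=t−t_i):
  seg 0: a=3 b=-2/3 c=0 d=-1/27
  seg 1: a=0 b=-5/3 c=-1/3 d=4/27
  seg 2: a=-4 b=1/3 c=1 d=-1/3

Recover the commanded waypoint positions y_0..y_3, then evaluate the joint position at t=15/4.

y_0 = S_0(0) = a_0 = 3
y_1 = S_1(0) = a_1 = 0
y_2 = S_2(0) = a_2 = -4
y_3 = S_2(1) = -3
t_q=15/4 is in segment 1 (τ=3/4); S_1(τ)=-11/8

y_0=3 y_1=0 y_2=-4 y_3=-3
S(15/4) = -11/8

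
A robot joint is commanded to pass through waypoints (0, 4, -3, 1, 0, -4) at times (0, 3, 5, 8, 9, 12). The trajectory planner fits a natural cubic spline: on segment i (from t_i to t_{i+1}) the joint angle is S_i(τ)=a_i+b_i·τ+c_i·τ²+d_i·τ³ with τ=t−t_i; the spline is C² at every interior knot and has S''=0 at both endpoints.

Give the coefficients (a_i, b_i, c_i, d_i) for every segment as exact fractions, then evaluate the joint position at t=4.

  seg 0: a=0 b=241/74 c=0 d=-427/1998
  seg 1: a=4 b=-93/37 c=-427/222 d=635/888
  seg 2: a=-3 b=-361/222 c=1051/444 d=-613/1332
  seg 3: a=1 b=67/444 c=-197/111 d=277/444
  seg 4: a=0 b=-113/74 c=43/444 d=-43/3996
S(4) = 247/888

Δ: Δ0=4/3, Δ1=-7/2, Δ2=4/3, Δ3=-1, Δ4=-4/3
row 1: diag=10, rhs=-29; c'=1/5, d'=-29/10
row 2: denom=10−2·1/5=48/5; d'=(29−2·-29/10)/(48/5)=29/8
row 3: denom=8−3·5/16=113/16; d'=(-14−3·29/8)/(113/16)=-398/113
row 4: denom=8−1·16/113=888/113; d'=(-2−1·-398/113)/(888/113)=43/222
back: M4=43/222
back: M3=-398/113−16/113·43/222=-394/111
back: M2=29/8−5/16·-394/111=1051/222
back: M1=-29/10−1/5·1051/222=-427/111
M: M0=0, M1=-427/111, M2=1051/222, M3=-394/111, M4=43/222, M5=0
seg 0: a=0, c=M0/2=0, d=(M1−M0)/(6·3)=-427/1998, b=Δ0−h0·(2M0+M1)/6=241/74
seg 1: a=4, c=M1/2=-427/222, d=(M2−M1)/(6·2)=635/888, b=Δ1−h1·(2M1+M2)/6=-93/37
seg 2: a=-3, c=M2/2=1051/444, d=(M3−M2)/(6·3)=-613/1332, b=Δ2−h2·(2M2+M3)/6=-361/222
seg 3: a=1, c=M3/2=-197/111, d=(M4−M3)/(6·1)=277/444, b=Δ3−h3·(2M3+M4)/6=67/444
seg 4: a=0, c=M4/2=43/444, d=(M5−M4)/(6·3)=-43/3996, b=Δ4−h4·(2M4+M5)/6=-113/74
t_q=4 → seg 1, τ=1; S=4+-93/37·τ+-427/222·τ²+635/888·τ³=247/888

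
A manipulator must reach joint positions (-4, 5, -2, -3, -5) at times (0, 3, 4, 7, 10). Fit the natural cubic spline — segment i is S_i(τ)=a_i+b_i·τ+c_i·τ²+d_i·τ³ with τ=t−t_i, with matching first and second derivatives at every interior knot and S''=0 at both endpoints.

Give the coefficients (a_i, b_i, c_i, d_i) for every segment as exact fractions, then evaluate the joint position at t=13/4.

  seg 0: a=-4 b=545/76 c=0 d=-317/684
  seg 1: a=5 b=-203/38 c=-317/76 d=191/76
  seg 2: a=-2 b=-467/76 c=64/19 d=-979/2052
  seg 3: a=-3 b=45/38 c=-211/228 d=211/2052
S(13/4) = 16747/4864

Δ: Δ0=3, Δ1=-7, Δ2=-1/3, Δ3=-2/3
row 1: diag=8, rhs=-60; c'=1/8, d'=-15/2
row 2: denom=8−1·1/8=63/8; d'=(40−1·-15/2)/(63/8)=380/63
row 3: denom=12−3·8/21=76/7; d'=(-2−3·380/63)/(76/7)=-211/114
back: M3=-211/114
back: M2=380/63−8/21·-211/114=128/19
back: M1=-15/2−1/8·128/19=-317/38
M: M0=0, M1=-317/38, M2=128/19, M3=-211/114, M4=0
seg 0: a=-4, c=M0/2=0, d=(M1−M0)/(6·3)=-317/684, b=Δ0−h0·(2M0+M1)/6=545/76
seg 1: a=5, c=M1/2=-317/76, d=(M2−M1)/(6·1)=191/76, b=Δ1−h1·(2M1+M2)/6=-203/38
seg 2: a=-2, c=M2/2=64/19, d=(M3−M2)/(6·3)=-979/2052, b=Δ2−h2·(2M2+M3)/6=-467/76
seg 3: a=-3, c=M3/2=-211/228, d=(M4−M3)/(6·3)=211/2052, b=Δ3−h3·(2M3+M4)/6=45/38
t_q=13/4 → seg 1, τ=1/4; S=5+-203/38·τ+-317/76·τ²+191/76·τ³=16747/4864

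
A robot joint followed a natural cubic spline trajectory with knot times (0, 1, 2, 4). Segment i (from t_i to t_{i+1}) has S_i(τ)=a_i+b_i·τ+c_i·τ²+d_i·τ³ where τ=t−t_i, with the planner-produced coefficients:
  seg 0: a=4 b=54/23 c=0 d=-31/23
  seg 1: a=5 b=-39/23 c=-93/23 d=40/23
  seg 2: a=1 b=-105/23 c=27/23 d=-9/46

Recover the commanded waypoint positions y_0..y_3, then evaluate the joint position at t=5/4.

y_0 = S_0(0) = a_0 = 4
y_1 = S_1(0) = a_1 = 5
y_2 = S_2(0) = a_2 = 1
y_3 = S_2(2) = -5
t_q=5/4 is in segment 1 (τ=1/4); S_1(τ)=1601/368

y_0=4 y_1=5 y_2=1 y_3=-5
S(5/4) = 1601/368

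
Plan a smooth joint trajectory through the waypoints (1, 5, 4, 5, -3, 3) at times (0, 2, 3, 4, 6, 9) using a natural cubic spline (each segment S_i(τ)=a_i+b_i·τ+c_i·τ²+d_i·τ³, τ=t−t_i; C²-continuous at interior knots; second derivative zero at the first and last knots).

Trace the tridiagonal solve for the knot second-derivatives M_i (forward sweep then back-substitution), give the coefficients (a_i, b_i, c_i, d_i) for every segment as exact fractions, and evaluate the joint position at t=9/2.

  seg 0: a=1 b=1022/307 c=0 d=-102/307
  seg 1: a=5 b=-202/307 c=-612/307 d=507/307
  seg 2: a=4 b=95/307 c=909/307 d=-697/307
  seg 3: a=5 b=-178/307 c=-1182/307 d=657/614
  seg 4: a=-3 b=-964/307 c=789/307 d=-263/921
S(9/2) = 19065/4912

Δ: Δ0=2, Δ1=-1, Δ2=1, Δ3=-4, Δ4=2
row 1: diag=6, rhs=-18; c'=1/6, d'=-3
row 2: denom=4−1·1/6=23/6; d'=(12−1·-3)/(23/6)=90/23
row 3: denom=6−1·6/23=132/23; d'=(-30−1·90/23)/(132/23)=-65/11
row 4: denom=10−2·23/66=307/33; d'=(36−2·-65/11)/(307/33)=1578/307
back: M4=1578/307
back: M3=-65/11−23/66·1578/307=-2364/307
back: M2=90/23−6/23·-2364/307=1818/307
back: M1=-3−1/6·1818/307=-1224/307
M: M0=0, M1=-1224/307, M2=1818/307, M3=-2364/307, M4=1578/307, M5=0
seg 0: a=1, c=M0/2=0, d=(M1−M0)/(6·2)=-102/307, b=Δ0−h0·(2M0+M1)/6=1022/307
seg 1: a=5, c=M1/2=-612/307, d=(M2−M1)/(6·1)=507/307, b=Δ1−h1·(2M1+M2)/6=-202/307
seg 2: a=4, c=M2/2=909/307, d=(M3−M2)/(6·1)=-697/307, b=Δ2−h2·(2M2+M3)/6=95/307
seg 3: a=5, c=M3/2=-1182/307, d=(M4−M3)/(6·2)=657/614, b=Δ3−h3·(2M3+M4)/6=-178/307
seg 4: a=-3, c=M4/2=789/307, d=(M5−M4)/(6·3)=-263/921, b=Δ4−h4·(2M4+M5)/6=-964/307
t_q=9/2 → seg 3, τ=1/2; S=5+-178/307·τ+-1182/307·τ²+657/614·τ³=19065/4912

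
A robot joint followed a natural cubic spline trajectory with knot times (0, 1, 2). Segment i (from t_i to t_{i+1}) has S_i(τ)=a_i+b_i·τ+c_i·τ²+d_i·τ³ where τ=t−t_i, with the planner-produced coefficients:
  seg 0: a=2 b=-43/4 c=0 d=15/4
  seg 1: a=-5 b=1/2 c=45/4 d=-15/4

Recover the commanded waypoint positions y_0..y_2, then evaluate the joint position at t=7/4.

y_0=2 y_1=-5 y_2=3
S(7/4) = 31/256

y_0 = S_0(0) = a_0 = 2
y_1 = S_1(0) = a_1 = -5
y_2 = S_1(1) = 3
t_q=7/4 is in segment 1 (τ=3/4); S_1(τ)=31/256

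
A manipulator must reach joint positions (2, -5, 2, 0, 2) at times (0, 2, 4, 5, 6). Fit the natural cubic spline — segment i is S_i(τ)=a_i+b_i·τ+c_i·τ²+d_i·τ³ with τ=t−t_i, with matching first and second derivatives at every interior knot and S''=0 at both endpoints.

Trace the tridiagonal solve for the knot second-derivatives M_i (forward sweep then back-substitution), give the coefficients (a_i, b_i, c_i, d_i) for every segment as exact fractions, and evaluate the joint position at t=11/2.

Δ: Δ0=-7/2, Δ1=7/2, Δ2=-2, Δ3=2
row 1: diag=8, rhs=42; c'=1/4, d'=21/4
row 2: denom=6−2·1/4=11/2; d'=(-33−2·21/4)/(11/2)=-87/11
row 3: denom=4−1·2/11=42/11; d'=(24−1·-87/11)/(42/11)=117/14
back: M3=117/14
back: M2=-87/11−2/11·117/14=-66/7
back: M1=21/4−1/4·-66/7=213/28
M: M0=0, M1=213/28, M2=-66/7, M3=117/14, M4=0
seg 0: a=2, c=M0/2=0, d=(M1−M0)/(6·2)=71/112, b=Δ0−h0·(2M0+M1)/6=-169/28
seg 1: a=-5, c=M1/2=213/56, d=(M2−M1)/(6·2)=-159/112, b=Δ1−h1·(2M1+M2)/6=11/7
seg 2: a=2, c=M2/2=-33/7, d=(M3−M2)/(6·1)=83/28, b=Δ2−h2·(2M2+M3)/6=-1/4
seg 3: a=0, c=M3/2=117/28, d=(M4−M3)/(6·1)=-39/28, b=Δ3−h3·(2M3+M4)/6=-11/14
t_q=11/2 → seg 3, τ=1/2; S=0+-11/14·τ+117/28·τ²+-39/28·τ³=107/224

  seg 0: a=2 b=-169/28 c=0 d=71/112
  seg 1: a=-5 b=11/7 c=213/56 d=-159/112
  seg 2: a=2 b=-1/4 c=-33/7 d=83/28
  seg 3: a=0 b=-11/14 c=117/28 d=-39/28
S(11/2) = 107/224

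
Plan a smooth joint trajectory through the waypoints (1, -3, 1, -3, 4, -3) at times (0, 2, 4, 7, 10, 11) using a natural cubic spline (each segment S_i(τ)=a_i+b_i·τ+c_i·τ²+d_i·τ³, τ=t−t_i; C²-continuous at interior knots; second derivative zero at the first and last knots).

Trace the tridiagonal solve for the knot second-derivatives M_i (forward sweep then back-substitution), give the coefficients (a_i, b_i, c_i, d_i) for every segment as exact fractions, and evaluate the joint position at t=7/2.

  seg 0: a=1 b=-1692/503 c=0 d=343/1006
  seg 1: a=-3 b=366/503 c=1029/503 d=-709/1006
  seg 2: a=1 b=228/503 c=-1098/503 d=7186/13581
  seg 3: a=-3 b=826/503 c=3892/1509 d=-10633/13581
  seg 4: a=4 b=-2023/503 c=-2247/503 d=749/503
S(7/2) = 2541/8048

Δ: Δ0=-2, Δ1=2, Δ2=-4/3, Δ3=7/3, Δ4=-7
row 1: diag=8, rhs=24; c'=1/4, d'=3
row 2: denom=10−2·1/4=19/2; d'=(-20−2·3)/(19/2)=-52/19
row 3: denom=12−3·6/19=210/19; d'=(22−3·-52/19)/(210/19)=41/15
row 4: denom=8−3·19/70=503/70; d'=(-56−3·41/15)/(503/70)=-4494/503
back: M4=-4494/503
back: M3=41/15−19/70·-4494/503=7784/1509
back: M2=-52/19−6/19·7784/1509=-2196/503
back: M1=3−1/4·-2196/503=2058/503
M: M0=0, M1=2058/503, M2=-2196/503, M3=7784/1509, M4=-4494/503, M5=0
seg 0: a=1, c=M0/2=0, d=(M1−M0)/(6·2)=343/1006, b=Δ0−h0·(2M0+M1)/6=-1692/503
seg 1: a=-3, c=M1/2=1029/503, d=(M2−M1)/(6·2)=-709/1006, b=Δ1−h1·(2M1+M2)/6=366/503
seg 2: a=1, c=M2/2=-1098/503, d=(M3−M2)/(6·3)=7186/13581, b=Δ2−h2·(2M2+M3)/6=228/503
seg 3: a=-3, c=M3/2=3892/1509, d=(M4−M3)/(6·3)=-10633/13581, b=Δ3−h3·(2M3+M4)/6=826/503
seg 4: a=4, c=M4/2=-2247/503, d=(M5−M4)/(6·1)=749/503, b=Δ4−h4·(2M4+M5)/6=-2023/503
t_q=7/2 → seg 1, τ=3/2; S=-3+366/503·τ+1029/503·τ²+-709/1006·τ³=2541/8048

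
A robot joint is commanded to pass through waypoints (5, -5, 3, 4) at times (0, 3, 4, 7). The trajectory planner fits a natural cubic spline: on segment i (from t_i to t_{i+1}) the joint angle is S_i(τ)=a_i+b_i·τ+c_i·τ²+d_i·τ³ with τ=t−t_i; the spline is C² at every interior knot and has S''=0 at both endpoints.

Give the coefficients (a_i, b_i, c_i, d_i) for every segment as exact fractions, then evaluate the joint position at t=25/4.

Δ: Δ0=-10/3, Δ1=8, Δ2=1/3
row 1: diag=8, rhs=68; c'=1/8, d'=17/2
row 2: denom=8−1·1/8=63/8; d'=(-46−1·17/2)/(63/8)=-436/63
back: M2=-436/63
back: M1=17/2−1/8·-436/63=590/63
M: M0=0, M1=590/63, M2=-436/63, M3=0
seg 0: a=5, c=M0/2=0, d=(M1−M0)/(6·3)=295/567, b=Δ0−h0·(2M0+M1)/6=-505/63
seg 1: a=-5, c=M1/2=295/63, d=(M2−M1)/(6·1)=-19/7, b=Δ1−h1·(2M1+M2)/6=380/63
seg 2: a=3, c=M2/2=-218/63, d=(M3−M2)/(6·3)=218/567, b=Δ2−h2·(2M2+M3)/6=457/63
t_q=25/4 → seg 2, τ=9/4; S=3+457/63·τ+-218/63·τ²+218/567·τ³=1385/224

  seg 0: a=5 b=-505/63 c=0 d=295/567
  seg 1: a=-5 b=380/63 c=295/63 d=-19/7
  seg 2: a=3 b=457/63 c=-218/63 d=218/567
S(25/4) = 1385/224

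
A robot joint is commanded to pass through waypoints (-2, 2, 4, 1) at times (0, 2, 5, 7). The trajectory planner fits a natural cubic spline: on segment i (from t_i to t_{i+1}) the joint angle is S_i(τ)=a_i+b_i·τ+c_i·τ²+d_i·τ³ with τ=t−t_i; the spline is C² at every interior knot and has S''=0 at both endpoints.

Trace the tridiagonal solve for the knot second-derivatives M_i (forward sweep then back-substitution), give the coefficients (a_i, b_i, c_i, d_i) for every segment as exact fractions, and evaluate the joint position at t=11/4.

  seg 0: a=-2 b=587/273 c=0 d=-41/1092
  seg 1: a=2 b=464/273 c=-41/182 d=-5/126
  seg 2: a=4 b=-395/546 c=-53/91 d=53/546
S(11/4) = 36473/11648

Δ: Δ0=2, Δ1=2/3, Δ2=-3/2
row 1: diag=10, rhs=-8; c'=3/10, d'=-4/5
row 2: denom=10−3·3/10=91/10; d'=(-13−3·-4/5)/(91/10)=-106/91
back: M2=-106/91
back: M1=-4/5−3/10·-106/91=-41/91
M: M0=0, M1=-41/91, M2=-106/91, M3=0
seg 0: a=-2, c=M0/2=0, d=(M1−M0)/(6·2)=-41/1092, b=Δ0−h0·(2M0+M1)/6=587/273
seg 1: a=2, c=M1/2=-41/182, d=(M2−M1)/(6·3)=-5/126, b=Δ1−h1·(2M1+M2)/6=464/273
seg 2: a=4, c=M2/2=-53/91, d=(M3−M2)/(6·2)=53/546, b=Δ2−h2·(2M2+M3)/6=-395/546
t_q=11/4 → seg 1, τ=3/4; S=2+464/273·τ+-41/182·τ²+-5/126·τ³=36473/11648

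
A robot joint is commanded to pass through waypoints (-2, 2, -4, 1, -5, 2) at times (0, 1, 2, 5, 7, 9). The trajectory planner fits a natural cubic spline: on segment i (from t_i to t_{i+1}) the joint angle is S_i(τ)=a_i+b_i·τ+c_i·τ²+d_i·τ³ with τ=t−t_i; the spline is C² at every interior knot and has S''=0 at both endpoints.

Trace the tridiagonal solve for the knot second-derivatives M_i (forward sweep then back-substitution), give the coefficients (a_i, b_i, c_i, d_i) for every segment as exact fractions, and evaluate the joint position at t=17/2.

  seg 0: a=-2 b=43097/6204 c=0 d=-18281/6204
  seg 1: a=2 b=-5873/3102 c=-18281/2068 d=29365/6204
  seg 2: a=-4 b=-33337/6204 c=2771/517 d=-2077/2068
  seg 3: a=1 b=-1031/3102 c=-7609/2068 d=1819/1551
  seg 4: a=-5 b=-3029/3102 c=6943/2068 d=-6943/12408
S(17/2) = -26443/33088

Δ: Δ0=4, Δ1=-6, Δ2=5/3, Δ3=-3, Δ4=7/2
row 1: diag=4, rhs=-60; c'=1/4, d'=-15
row 2: denom=8−1·1/4=31/4; d'=(46−1·-15)/(31/4)=244/31
row 3: denom=10−3·12/31=274/31; d'=(-28−3·244/31)/(274/31)=-800/137
row 4: denom=8−2·31/137=1034/137; d'=(39−2·-800/137)/(1034/137)=6943/1034
back: M4=6943/1034
back: M3=-800/137−31/137·6943/1034=-7609/1034
back: M2=244/31−12/31·-7609/1034=5542/517
back: M1=-15−1/4·5542/517=-18281/1034
M: M0=0, M1=-18281/1034, M2=5542/517, M3=-7609/1034, M4=6943/1034, M5=0
seg 0: a=-2, c=M0/2=0, d=(M1−M0)/(6·1)=-18281/6204, b=Δ0−h0·(2M0+M1)/6=43097/6204
seg 1: a=2, c=M1/2=-18281/2068, d=(M2−M1)/(6·1)=29365/6204, b=Δ1−h1·(2M1+M2)/6=-5873/3102
seg 2: a=-4, c=M2/2=2771/517, d=(M3−M2)/(6·3)=-2077/2068, b=Δ2−h2·(2M2+M3)/6=-33337/6204
seg 3: a=1, c=M3/2=-7609/2068, d=(M4−M3)/(6·2)=1819/1551, b=Δ3−h3·(2M3+M4)/6=-1031/3102
seg 4: a=-5, c=M4/2=6943/2068, d=(M5−M4)/(6·2)=-6943/12408, b=Δ4−h4·(2M4+M5)/6=-3029/3102
t_q=17/2 → seg 4, τ=3/2; S=-5+-3029/3102·τ+6943/2068·τ²+-6943/12408·τ³=-26443/33088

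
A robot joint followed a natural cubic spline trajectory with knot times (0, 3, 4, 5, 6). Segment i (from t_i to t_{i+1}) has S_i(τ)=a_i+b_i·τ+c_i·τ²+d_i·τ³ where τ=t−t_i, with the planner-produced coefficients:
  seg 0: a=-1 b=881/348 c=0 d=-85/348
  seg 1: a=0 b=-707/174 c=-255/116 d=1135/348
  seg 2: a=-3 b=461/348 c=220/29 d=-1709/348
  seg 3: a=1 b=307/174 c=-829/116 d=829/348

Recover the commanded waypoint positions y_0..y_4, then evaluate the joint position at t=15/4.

y_0 = S_0(0) = a_0 = -1
y_1 = S_1(0) = a_1 = 0
y_2 = S_2(0) = a_2 = -3
y_3 = S_3(0) = a_3 = 1
y_4 = S_3(1) = -2
t_q=15/4 is in segment 1 (τ=3/4); S_1(τ)=-21589/7424

y_0=-1 y_1=0 y_2=-3 y_3=1 y_4=-2
S(15/4) = -21589/7424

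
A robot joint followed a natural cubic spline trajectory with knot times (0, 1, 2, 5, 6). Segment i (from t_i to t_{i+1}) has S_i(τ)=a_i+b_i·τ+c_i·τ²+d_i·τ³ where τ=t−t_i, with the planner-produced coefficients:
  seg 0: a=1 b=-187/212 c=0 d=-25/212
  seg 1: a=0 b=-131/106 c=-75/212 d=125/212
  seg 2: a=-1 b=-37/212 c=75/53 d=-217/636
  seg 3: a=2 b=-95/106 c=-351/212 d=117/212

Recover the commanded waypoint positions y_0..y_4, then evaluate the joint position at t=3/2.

y_0 = S_0(0) = a_0 = 1
y_1 = S_1(0) = a_1 = 0
y_2 = S_2(0) = a_2 = -1
y_3 = S_3(0) = a_3 = 2
y_4 = S_3(1) = 0
t_q=3/2 is in segment 1 (τ=1/2); S_1(τ)=-1073/1696

y_0=1 y_1=0 y_2=-1 y_3=2 y_4=0
S(3/2) = -1073/1696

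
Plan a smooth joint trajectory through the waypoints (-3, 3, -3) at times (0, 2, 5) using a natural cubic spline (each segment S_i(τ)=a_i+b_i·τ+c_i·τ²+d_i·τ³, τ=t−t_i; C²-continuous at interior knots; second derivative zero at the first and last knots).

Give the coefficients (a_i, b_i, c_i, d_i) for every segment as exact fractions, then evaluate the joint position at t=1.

  seg 0: a=-3 b=4 c=0 d=-1/4
  seg 1: a=3 b=1 c=-3/2 d=1/6
S(1) = 3/4

Δ: Δ0=3, Δ1=-2
row 1: diag=10, rhs=-30; c'=3/10, d'=-3
back: M1=-3
M: M0=0, M1=-3, M2=0
seg 0: a=-3, c=M0/2=0, d=(M1−M0)/(6·2)=-1/4, b=Δ0−h0·(2M0+M1)/6=4
seg 1: a=3, c=M1/2=-3/2, d=(M2−M1)/(6·3)=1/6, b=Δ1−h1·(2M1+M2)/6=1
t_q=1 → seg 0, τ=1; S=-3+4·τ+0·τ²+-1/4·τ³=3/4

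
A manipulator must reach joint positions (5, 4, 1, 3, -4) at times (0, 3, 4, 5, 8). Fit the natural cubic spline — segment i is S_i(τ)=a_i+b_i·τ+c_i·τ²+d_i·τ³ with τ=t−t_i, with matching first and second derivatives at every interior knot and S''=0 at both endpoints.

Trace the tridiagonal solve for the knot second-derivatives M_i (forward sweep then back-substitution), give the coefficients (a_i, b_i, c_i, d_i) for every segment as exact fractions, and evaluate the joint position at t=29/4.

  seg 0: a=5 b=301/240 c=0 d=-127/720
  seg 1: a=4 b=-421/120 c=-127/80 d=503/240
  seg 2: a=1 b=-19/48 c=47/10 d=-553/240
  seg 3: a=3 b=251/120 c=-177/80 d=59/240
S(29/4) = -711/1024

Δ: Δ0=-1/3, Δ1=-3, Δ2=2, Δ3=-7/3
row 1: diag=8, rhs=-16; c'=1/8, d'=-2
row 2: denom=4−1·1/8=31/8; d'=(30−1·-2)/(31/8)=256/31
row 3: denom=8−1·8/31=240/31; d'=(-26−1·256/31)/(240/31)=-177/40
back: M3=-177/40
back: M2=256/31−8/31·-177/40=47/5
back: M1=-2−1/8·47/5=-127/40
M: M0=0, M1=-127/40, M2=47/5, M3=-177/40, M4=0
seg 0: a=5, c=M0/2=0, d=(M1−M0)/(6·3)=-127/720, b=Δ0−h0·(2M0+M1)/6=301/240
seg 1: a=4, c=M1/2=-127/80, d=(M2−M1)/(6·1)=503/240, b=Δ1−h1·(2M1+M2)/6=-421/120
seg 2: a=1, c=M2/2=47/10, d=(M3−M2)/(6·1)=-553/240, b=Δ2−h2·(2M2+M3)/6=-19/48
seg 3: a=3, c=M3/2=-177/80, d=(M4−M3)/(6·3)=59/240, b=Δ3−h3·(2M3+M4)/6=251/120
t_q=29/4 → seg 3, τ=9/4; S=3+251/120·τ+-177/80·τ²+59/240·τ³=-711/1024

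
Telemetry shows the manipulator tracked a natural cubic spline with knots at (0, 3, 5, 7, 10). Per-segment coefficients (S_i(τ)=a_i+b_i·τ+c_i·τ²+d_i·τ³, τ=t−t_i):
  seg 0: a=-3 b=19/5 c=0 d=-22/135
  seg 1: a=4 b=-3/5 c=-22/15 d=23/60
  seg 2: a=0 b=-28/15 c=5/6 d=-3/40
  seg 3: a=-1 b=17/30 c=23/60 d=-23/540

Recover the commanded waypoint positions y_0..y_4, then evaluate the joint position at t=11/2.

y_0 = S_0(0) = a_0 = -3
y_1 = S_1(0) = a_1 = 4
y_2 = S_2(0) = a_2 = 0
y_3 = S_3(0) = a_3 = -1
y_4 = S_3(3) = 3
t_q=11/2 is in segment 2 (τ=1/2); S_2(τ)=-47/64

y_0=-3 y_1=4 y_2=0 y_3=-1 y_4=3
S(11/2) = -47/64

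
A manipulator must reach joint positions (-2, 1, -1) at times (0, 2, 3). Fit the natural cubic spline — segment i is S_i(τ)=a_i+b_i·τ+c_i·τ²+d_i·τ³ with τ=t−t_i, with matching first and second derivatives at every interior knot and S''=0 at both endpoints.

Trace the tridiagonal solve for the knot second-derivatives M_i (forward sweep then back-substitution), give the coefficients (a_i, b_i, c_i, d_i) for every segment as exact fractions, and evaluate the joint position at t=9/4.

Δ: Δ0=3/2, Δ1=-2
row 1: diag=6, rhs=-21; c'=1/6, d'=-7/2
back: M1=-7/2
M: M0=0, M1=-7/2, M2=0
seg 0: a=-2, c=M0/2=0, d=(M1−M0)/(6·2)=-7/24, b=Δ0−h0·(2M0+M1)/6=8/3
seg 1: a=1, c=M1/2=-7/4, d=(M2−M1)/(6·1)=7/12, b=Δ1−h1·(2M1+M2)/6=-5/6
t_q=9/4 → seg 1, τ=1/4; S=1+-5/6·τ+-7/4·τ²+7/12·τ³=177/256

  seg 0: a=-2 b=8/3 c=0 d=-7/24
  seg 1: a=1 b=-5/6 c=-7/4 d=7/12
S(9/4) = 177/256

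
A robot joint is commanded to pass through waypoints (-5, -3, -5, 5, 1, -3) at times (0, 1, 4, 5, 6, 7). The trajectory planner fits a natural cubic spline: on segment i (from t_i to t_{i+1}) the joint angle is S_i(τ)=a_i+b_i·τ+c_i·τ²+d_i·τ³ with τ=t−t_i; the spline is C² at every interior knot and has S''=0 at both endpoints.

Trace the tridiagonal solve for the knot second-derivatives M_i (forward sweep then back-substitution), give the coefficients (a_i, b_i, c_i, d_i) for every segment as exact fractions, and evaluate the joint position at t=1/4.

Δ: Δ0=2, Δ1=-2/3, Δ2=10, Δ3=-4, Δ4=-4
row 1: diag=8, rhs=-16; c'=3/8, d'=-2
row 2: denom=8−3·3/8=55/8; d'=(64−3·-2)/(55/8)=112/11
row 3: denom=4−1·8/55=212/55; d'=(-84−1·112/11)/(212/55)=-1295/53
row 4: denom=4−1·55/212=793/212; d'=(0−1·-1295/53)/(793/212)=5180/793
back: M4=5180/793
back: M3=-1295/53−55/212·5180/793=-20720/793
back: M2=112/11−8/55·-20720/793=11088/793
back: M1=-2−3/8·11088/793=-5744/793
M: M0=0, M1=-5744/793, M2=11088/793, M3=-20720/793, M4=5180/793, M5=0
seg 0: a=-5, c=M0/2=0, d=(M1−M0)/(6·1)=-2872/2379, b=Δ0−h0·(2M0+M1)/6=7630/2379
seg 1: a=-3, c=M1/2=-2872/793, d=(M2−M1)/(6·3)=8416/7137, b=Δ1−h1·(2M1+M2)/6=-986/2379
seg 2: a=-5, c=M2/2=5544/793, d=(M3−M2)/(6·1)=-15904/2379, b=Δ2−h2·(2M2+M3)/6=1774/183
seg 3: a=5, c=M3/2=-10360/793, d=(M4−M3)/(6·1)=12950/2379, b=Δ3−h3·(2M3+M4)/6=8614/2379
seg 4: a=1, c=M4/2=2590/793, d=(M5−M4)/(6·1)=-2590/2379, b=Δ4−h4·(2M4+M5)/6=-14696/2379
t_q=1/4 → seg 0, τ=1/4; S=-5+7630/2379·τ+0·τ²+-2872/2379·τ³=-26753/6344

  seg 0: a=-5 b=7630/2379 c=0 d=-2872/2379
  seg 1: a=-3 b=-986/2379 c=-2872/793 d=8416/7137
  seg 2: a=-5 b=1774/183 c=5544/793 d=-15904/2379
  seg 3: a=5 b=8614/2379 c=-10360/793 d=12950/2379
  seg 4: a=1 b=-14696/2379 c=2590/793 d=-2590/2379
S(1/4) = -26753/6344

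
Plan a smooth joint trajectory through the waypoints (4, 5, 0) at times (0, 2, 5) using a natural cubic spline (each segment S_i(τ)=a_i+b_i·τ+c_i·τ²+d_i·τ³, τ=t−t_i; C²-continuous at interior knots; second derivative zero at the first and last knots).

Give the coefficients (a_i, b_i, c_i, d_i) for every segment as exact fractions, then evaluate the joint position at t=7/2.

  seg 0: a=4 b=14/15 c=0 d=-13/120
  seg 1: a=5 b=-11/30 c=-13/20 d=13/180
S(7/2) = 517/160

Δ: Δ0=1/2, Δ1=-5/3
row 1: diag=10, rhs=-13; c'=3/10, d'=-13/10
back: M1=-13/10
M: M0=0, M1=-13/10, M2=0
seg 0: a=4, c=M0/2=0, d=(M1−M0)/(6·2)=-13/120, b=Δ0−h0·(2M0+M1)/6=14/15
seg 1: a=5, c=M1/2=-13/20, d=(M2−M1)/(6·3)=13/180, b=Δ1−h1·(2M1+M2)/6=-11/30
t_q=7/2 → seg 1, τ=3/2; S=5+-11/30·τ+-13/20·τ²+13/180·τ³=517/160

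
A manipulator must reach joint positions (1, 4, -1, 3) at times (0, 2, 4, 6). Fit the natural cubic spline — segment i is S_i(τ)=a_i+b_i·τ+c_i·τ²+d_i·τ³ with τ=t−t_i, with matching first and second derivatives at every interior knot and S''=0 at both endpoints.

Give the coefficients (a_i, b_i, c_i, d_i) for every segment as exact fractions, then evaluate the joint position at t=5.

Δ: Δ0=3/2, Δ1=-5/2, Δ2=2
row 1: diag=8, rhs=-24; c'=1/4, d'=-3
row 2: denom=8−2·1/4=15/2; d'=(27−2·-3)/(15/2)=22/5
back: M2=22/5
back: M1=-3−1/4·22/5=-41/10
M: M0=0, M1=-41/10, M2=22/5, M3=0
seg 0: a=1, c=M0/2=0, d=(M1−M0)/(6·2)=-41/120, b=Δ0−h0·(2M0+M1)/6=43/15
seg 1: a=4, c=M1/2=-41/20, d=(M2−M1)/(6·2)=17/24, b=Δ1−h1·(2M1+M2)/6=-37/30
seg 2: a=-1, c=M2/2=11/5, d=(M3−M2)/(6·2)=-11/30, b=Δ2−h2·(2M2+M3)/6=-14/15
t_q=5 → seg 2, τ=1; S=-1+-14/15·τ+11/5·τ²+-11/30·τ³=-1/10

  seg 0: a=1 b=43/15 c=0 d=-41/120
  seg 1: a=4 b=-37/30 c=-41/20 d=17/24
  seg 2: a=-1 b=-14/15 c=11/5 d=-11/30
S(5) = -1/10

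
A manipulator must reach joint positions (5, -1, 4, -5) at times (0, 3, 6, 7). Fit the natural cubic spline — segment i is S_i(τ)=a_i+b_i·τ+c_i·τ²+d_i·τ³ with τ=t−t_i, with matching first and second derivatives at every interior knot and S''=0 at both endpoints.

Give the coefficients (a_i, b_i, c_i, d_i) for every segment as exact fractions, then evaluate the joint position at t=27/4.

  seg 0: a=5 b=-358/87 c=0 d=184/783
  seg 1: a=-1 b=194/87 c=184/87 d=-601/783
  seg 2: a=4 b=-505/87 c=-139/29 d=139/87
S(27/4) = -4409/1856

Δ: Δ0=-2, Δ1=5/3, Δ2=-9
row 1: diag=12, rhs=22; c'=1/4, d'=11/6
row 2: denom=8−3·1/4=29/4; d'=(-64−3·11/6)/(29/4)=-278/29
back: M2=-278/29
back: M1=11/6−1/4·-278/29=368/87
M: M0=0, M1=368/87, M2=-278/29, M3=0
seg 0: a=5, c=M0/2=0, d=(M1−M0)/(6·3)=184/783, b=Δ0−h0·(2M0+M1)/6=-358/87
seg 1: a=-1, c=M1/2=184/87, d=(M2−M1)/(6·3)=-601/783, b=Δ1−h1·(2M1+M2)/6=194/87
seg 2: a=4, c=M2/2=-139/29, d=(M3−M2)/(6·1)=139/87, b=Δ2−h2·(2M2+M3)/6=-505/87
t_q=27/4 → seg 2, τ=3/4; S=4+-505/87·τ+-139/29·τ²+139/87·τ³=-4409/1856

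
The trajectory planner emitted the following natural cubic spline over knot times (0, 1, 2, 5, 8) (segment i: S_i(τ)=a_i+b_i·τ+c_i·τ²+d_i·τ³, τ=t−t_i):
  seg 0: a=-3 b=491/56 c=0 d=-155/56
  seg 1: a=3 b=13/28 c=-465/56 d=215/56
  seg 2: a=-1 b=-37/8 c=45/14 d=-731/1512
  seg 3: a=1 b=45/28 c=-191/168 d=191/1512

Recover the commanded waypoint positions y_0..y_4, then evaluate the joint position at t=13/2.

y_0 = S_0(0) = a_0 = -3
y_1 = S_1(0) = a_1 = 3
y_2 = S_2(0) = a_2 = -1
y_3 = S_3(0) = a_3 = 1
y_4 = S_3(3) = -1
t_q=13/2 is in segment 3 (τ=3/2); S_3(τ)=573/448

y_0=-3 y_1=3 y_2=-1 y_3=1 y_4=-1
S(13/2) = 573/448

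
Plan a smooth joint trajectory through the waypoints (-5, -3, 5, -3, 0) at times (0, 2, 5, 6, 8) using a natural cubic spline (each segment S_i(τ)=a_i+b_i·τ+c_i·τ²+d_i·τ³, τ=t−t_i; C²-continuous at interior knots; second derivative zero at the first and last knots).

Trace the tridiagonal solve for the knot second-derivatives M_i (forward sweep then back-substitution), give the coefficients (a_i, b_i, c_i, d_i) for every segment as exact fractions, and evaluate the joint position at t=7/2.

Δ: Δ0=1, Δ1=8/3, Δ2=-8, Δ3=3/2
row 1: diag=10, rhs=10; c'=3/10, d'=1
row 2: denom=8−3·3/10=71/10; d'=(-64−3·1)/(71/10)=-670/71
row 3: denom=6−1·10/71=416/71; d'=(57−1·-670/71)/(416/71)=4717/416
back: M3=4717/416
back: M2=-670/71−10/71·4717/416=-2295/208
back: M1=1−3/10·-2295/208=1793/416
M: M0=0, M1=1793/416, M2=-2295/208, M3=4717/416, M4=0
seg 0: a=-5, c=M0/2=0, d=(M1−M0)/(6·2)=1793/4992, b=Δ0−h0·(2M0+M1)/6=-545/1248
seg 1: a=-3, c=M1/2=1793/832, d=(M2−M1)/(6·3)=-491/576, b=Δ1−h1·(2M1+M2)/6=2417/624
seg 2: a=5, c=M2/2=-2295/416, d=(M3−M2)/(6·1)=9307/2496, b=Δ2−h2·(2M2+M3)/6=-15505/2496
seg 3: a=-3, c=M3/2=4717/832, d=(M4−M3)/(6·2)=-4717/4992, b=Δ3−h3·(2M3+M4)/6=-3781/624
t_q=7/2 → seg 1, τ=3/2; S=-3+2417/624·τ+1793/832·τ²+-491/576·τ³=31829/6656

  seg 0: a=-5 b=-545/1248 c=0 d=1793/4992
  seg 1: a=-3 b=2417/624 c=1793/832 d=-491/576
  seg 2: a=5 b=-15505/2496 c=-2295/416 d=9307/2496
  seg 3: a=-3 b=-3781/624 c=4717/832 d=-4717/4992
S(7/2) = 31829/6656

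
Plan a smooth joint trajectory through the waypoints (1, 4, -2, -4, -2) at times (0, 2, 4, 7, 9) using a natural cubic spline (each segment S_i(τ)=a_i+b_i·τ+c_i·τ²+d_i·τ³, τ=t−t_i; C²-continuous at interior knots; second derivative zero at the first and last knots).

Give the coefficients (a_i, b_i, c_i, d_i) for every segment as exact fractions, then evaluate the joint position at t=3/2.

  seg 0: a=1 b=5773/2064 c=0 d=-2677/8256
  seg 1: a=4 b=-1129/1032 c=-2677/1376 d=4097/8256
  seg 2: a=-2 b=-6029/2064 c=355/344 d=-193/2064
  seg 3: a=-4 b=385/516 c=131/688 d=-131/4128
S(3/2) = 90291/22016

Δ: Δ0=3/2, Δ1=-3, Δ2=-2/3, Δ3=1
row 1: diag=8, rhs=-27; c'=1/4, d'=-27/8
row 2: denom=10−2·1/4=19/2; d'=(14−2·-27/8)/(19/2)=83/38
row 3: denom=10−3·6/19=172/19; d'=(10−3·83/38)/(172/19)=131/344
back: M3=131/344
back: M2=83/38−6/19·131/344=355/172
back: M1=-27/8−1/4·355/172=-2677/688
M: M0=0, M1=-2677/688, M2=355/172, M3=131/344, M4=0
seg 0: a=1, c=M0/2=0, d=(M1−M0)/(6·2)=-2677/8256, b=Δ0−h0·(2M0+M1)/6=5773/2064
seg 1: a=4, c=M1/2=-2677/1376, d=(M2−M1)/(6·2)=4097/8256, b=Δ1−h1·(2M1+M2)/6=-1129/1032
seg 2: a=-2, c=M2/2=355/344, d=(M3−M2)/(6·3)=-193/2064, b=Δ2−h2·(2M2+M3)/6=-6029/2064
seg 3: a=-4, c=M3/2=131/688, d=(M4−M3)/(6·2)=-131/4128, b=Δ3−h3·(2M3+M4)/6=385/516
t_q=3/2 → seg 0, τ=3/2; S=1+5773/2064·τ+0·τ²+-2677/8256·τ³=90291/22016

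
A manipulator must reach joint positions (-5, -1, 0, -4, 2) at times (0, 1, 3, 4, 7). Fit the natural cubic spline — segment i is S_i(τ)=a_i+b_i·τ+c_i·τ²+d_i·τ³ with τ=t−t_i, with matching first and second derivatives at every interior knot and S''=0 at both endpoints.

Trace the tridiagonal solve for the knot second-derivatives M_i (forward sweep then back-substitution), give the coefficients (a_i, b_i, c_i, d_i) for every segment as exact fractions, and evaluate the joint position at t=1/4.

Δ: Δ0=4, Δ1=1/2, Δ2=-4, Δ3=2
row 1: diag=6, rhs=-21; c'=1/3, d'=-7/2
row 2: denom=6−2·1/3=16/3; d'=(-27−2·-7/2)/(16/3)=-15/4
row 3: denom=8−1·3/16=125/16; d'=(36−1·-15/4)/(125/16)=636/125
back: M3=636/125
back: M2=-15/4−3/16·636/125=-588/125
back: M1=-7/2−1/3·-588/125=-483/250
M: M0=0, M1=-483/250, M2=-588/125, M3=636/125, M4=0
seg 0: a=-5, c=M0/2=0, d=(M1−M0)/(6·1)=-161/500, b=Δ0−h0·(2M0+M1)/6=2161/500
seg 1: a=-1, c=M1/2=-483/500, d=(M2−M1)/(6·2)=-231/1000, b=Δ1−h1·(2M1+M2)/6=839/250
seg 2: a=0, c=M2/2=-294/125, d=(M3−M2)/(6·1)=204/125, b=Δ2−h2·(2M2+M3)/6=-82/25
seg 3: a=-4, c=M3/2=318/125, d=(M4−M3)/(6·3)=-106/375, b=Δ3−h3·(2M3+M4)/6=-386/125
t_q=1/4 → seg 0, τ=1/4; S=-5+2161/500·τ+0·τ²+-161/500·τ³=-25117/6400

  seg 0: a=-5 b=2161/500 c=0 d=-161/500
  seg 1: a=-1 b=839/250 c=-483/500 d=-231/1000
  seg 2: a=0 b=-82/25 c=-294/125 d=204/125
  seg 3: a=-4 b=-386/125 c=318/125 d=-106/375
S(1/4) = -25117/6400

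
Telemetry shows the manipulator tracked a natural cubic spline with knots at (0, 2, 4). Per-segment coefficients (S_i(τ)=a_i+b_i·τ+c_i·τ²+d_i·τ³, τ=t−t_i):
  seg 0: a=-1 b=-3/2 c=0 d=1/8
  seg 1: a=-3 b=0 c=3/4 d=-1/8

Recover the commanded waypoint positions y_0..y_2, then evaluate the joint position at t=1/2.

y_0 = S_0(0) = a_0 = -1
y_1 = S_1(0) = a_1 = -3
y_2 = S_1(2) = -1
t_q=1/2 is in segment 0 (τ=1/2); S_0(τ)=-111/64

y_0=-1 y_1=-3 y_2=-1
S(1/2) = -111/64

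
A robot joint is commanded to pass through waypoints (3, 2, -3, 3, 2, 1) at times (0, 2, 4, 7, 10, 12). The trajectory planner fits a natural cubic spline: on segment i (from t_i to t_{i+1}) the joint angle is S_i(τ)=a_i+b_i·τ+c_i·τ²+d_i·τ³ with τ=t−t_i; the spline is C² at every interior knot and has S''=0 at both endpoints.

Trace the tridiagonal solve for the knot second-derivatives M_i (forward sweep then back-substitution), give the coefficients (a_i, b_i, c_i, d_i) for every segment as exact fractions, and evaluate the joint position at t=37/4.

  seg 0: a=3 b=1247/3858 c=0 d=-397/1929
  seg 1: a=2 b=-8281/3858 c=-794/643 d=2041/3858
  seg 2: a=-3 b=-2845/3858 c=1247/643 d=-11885/34722
  seg 3: a=3 b=3196/1929 c=-4403/3858 d=5531/34722
  seg 4: a=2 b=-3433/3858 c=188/643 d=-94/1929
S(37/4) = 227541/82304

Δ: Δ0=-1/2, Δ1=-5/2, Δ2=2, Δ3=-1/3, Δ4=-1/2
row 1: diag=8, rhs=-12; c'=1/4, d'=-3/2
row 2: denom=10−2·1/4=19/2; d'=(27−2·-3/2)/(19/2)=60/19
row 3: denom=12−3·6/19=210/19; d'=(-14−3·60/19)/(210/19)=-223/105
row 4: denom=10−3·19/70=643/70; d'=(-1−3·-223/105)/(643/70)=376/643
back: M4=376/643
back: M3=-223/105−19/70·376/643=-4403/1929
back: M2=60/19−6/19·-4403/1929=2494/643
back: M1=-3/2−1/4·2494/643=-1588/643
M: M0=0, M1=-1588/643, M2=2494/643, M3=-4403/1929, M4=376/643, M5=0
seg 0: a=3, c=M0/2=0, d=(M1−M0)/(6·2)=-397/1929, b=Δ0−h0·(2M0+M1)/6=1247/3858
seg 1: a=2, c=M1/2=-794/643, d=(M2−M1)/(6·2)=2041/3858, b=Δ1−h1·(2M1+M2)/6=-8281/3858
seg 2: a=-3, c=M2/2=1247/643, d=(M3−M2)/(6·3)=-11885/34722, b=Δ2−h2·(2M2+M3)/6=-2845/3858
seg 3: a=3, c=M3/2=-4403/3858, d=(M4−M3)/(6·3)=5531/34722, b=Δ3−h3·(2M3+M4)/6=3196/1929
seg 4: a=2, c=M4/2=188/643, d=(M5−M4)/(6·2)=-94/1929, b=Δ4−h4·(2M4+M5)/6=-3433/3858
t_q=37/4 → seg 3, τ=9/4; S=3+3196/1929·τ+-4403/3858·τ²+5531/34722·τ³=227541/82304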